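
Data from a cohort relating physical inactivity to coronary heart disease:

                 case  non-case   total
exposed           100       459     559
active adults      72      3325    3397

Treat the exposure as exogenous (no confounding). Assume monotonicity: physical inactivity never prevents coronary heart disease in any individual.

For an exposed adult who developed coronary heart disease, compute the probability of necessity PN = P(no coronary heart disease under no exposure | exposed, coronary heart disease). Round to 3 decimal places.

p₁ = P(outcome | exposed) = 100/559 = 0.17889
p₀ = P(outcome | unexposed) = 72/3397 = 0.021195
Under exogeneity and monotonicity, PN = (p₁ − p₀) / p₁.
PN = (0.17889 − 0.021195) / 0.17889 = 0.1577 / 0.17889 ≈ 0.8815

PN ≈ 0.882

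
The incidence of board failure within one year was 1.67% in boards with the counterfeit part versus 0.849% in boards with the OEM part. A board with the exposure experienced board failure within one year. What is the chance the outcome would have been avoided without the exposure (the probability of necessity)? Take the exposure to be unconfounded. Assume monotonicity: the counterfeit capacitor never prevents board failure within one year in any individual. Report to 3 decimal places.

p₁ = 0.0167, p₀ = 0.00849.
Under exogeneity and monotonicity, PN = (p₁ − p₀) / p₁.
PN = (0.0167 − 0.00849) / 0.0167 = 0.00821 / 0.0167 ≈ 0.4916

PN ≈ 0.492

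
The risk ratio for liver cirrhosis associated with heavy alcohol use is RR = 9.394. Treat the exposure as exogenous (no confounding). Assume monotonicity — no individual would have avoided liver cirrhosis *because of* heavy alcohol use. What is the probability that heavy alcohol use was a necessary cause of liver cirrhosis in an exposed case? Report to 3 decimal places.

Under exogeneity and monotonicity, PN = (RR − 1) / RR = 1 − 1/RR.
PN = (9.394 − 1) / 9.394 = 8.394 / 9.394 ≈ 0.8935

PN ≈ 0.894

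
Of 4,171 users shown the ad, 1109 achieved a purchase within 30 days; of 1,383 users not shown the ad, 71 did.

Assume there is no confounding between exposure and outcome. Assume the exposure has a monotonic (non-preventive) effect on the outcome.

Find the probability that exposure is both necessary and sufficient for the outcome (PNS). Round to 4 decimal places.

PNS ≈ 0.2145

p₁ = P(outcome | exposed) = 1109/4171 = 0.26588
p₀ = P(outcome | unexposed) = 71/1383 = 0.051338
Under exogeneity and monotonicity, PNS = p₁ − p₀.
PNS = 0.26588 − 0.051338 = 0.21455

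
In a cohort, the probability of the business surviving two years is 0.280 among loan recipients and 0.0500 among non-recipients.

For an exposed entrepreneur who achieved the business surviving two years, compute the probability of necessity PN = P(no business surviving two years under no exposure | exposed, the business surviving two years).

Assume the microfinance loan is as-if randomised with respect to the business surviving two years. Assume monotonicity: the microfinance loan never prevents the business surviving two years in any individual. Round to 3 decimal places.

Let p₁ = 0.28, p₀ = 0.05.
Under exogeneity and monotonicity, PN = (p₁ − p₀) / p₁.
PN = (0.28 − 0.05) / 0.28 = 0.23 / 0.28 ≈ 0.8214

PN ≈ 0.821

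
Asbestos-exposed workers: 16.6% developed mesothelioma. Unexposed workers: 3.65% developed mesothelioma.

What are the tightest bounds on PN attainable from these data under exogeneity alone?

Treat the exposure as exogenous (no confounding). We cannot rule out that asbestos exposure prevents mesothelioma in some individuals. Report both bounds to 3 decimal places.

0.780 ≤ PN ≤ 1.000

p₁ = 0.166, p₀ = 0.0365.
Under exogeneity alone the bounds on PN are max{0,(p₁−p₀)/p₁} ≤ PN ≤ min{1,(1−p₀)/p₁}.
  lower = (p₁ − p₀)/p₁ = 0.1295 / 0.166 ≈ 0.7801
  upper = min{1, (1 − p₀)/p₁} = 0.9635 / 0.166 ≈ 5.8042 → capped at 1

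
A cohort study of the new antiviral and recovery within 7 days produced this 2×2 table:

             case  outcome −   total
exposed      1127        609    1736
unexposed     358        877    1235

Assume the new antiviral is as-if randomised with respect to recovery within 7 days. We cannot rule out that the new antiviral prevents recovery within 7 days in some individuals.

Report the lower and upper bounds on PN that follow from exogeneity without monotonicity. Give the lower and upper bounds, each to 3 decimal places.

p₁ = P(outcome | exposed) = 1127/1736 = 0.64919
p₀ = P(outcome | unexposed) = 358/1235 = 0.28988
Under exogeneity alone the bounds on PN are max{0,(p₁−p₀)/p₁} ≤ PN ≤ min{1,(1−p₀)/p₁}.
  lower = (p₁ − p₀)/p₁ = 0.35932 / 0.64919 ≈ 0.5535
  upper = min{1, (1 − p₀)/p₁} = 0.71012 / 0.64919 ≈ 1.0939 → capped at 1

0.553 ≤ PN ≤ 1.000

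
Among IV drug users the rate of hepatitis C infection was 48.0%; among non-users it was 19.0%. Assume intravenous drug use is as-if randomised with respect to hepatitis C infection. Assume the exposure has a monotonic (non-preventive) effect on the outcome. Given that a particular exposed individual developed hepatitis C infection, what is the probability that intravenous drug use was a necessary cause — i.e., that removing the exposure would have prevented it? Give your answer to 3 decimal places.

PN ≈ 0.604

p₁ = 0.48, p₀ = 0.19.
Under exogeneity and monotonicity, PN = (p₁ − p₀) / p₁.
PN = (0.48 − 0.19) / 0.48 = 0.29 / 0.48 ≈ 0.6042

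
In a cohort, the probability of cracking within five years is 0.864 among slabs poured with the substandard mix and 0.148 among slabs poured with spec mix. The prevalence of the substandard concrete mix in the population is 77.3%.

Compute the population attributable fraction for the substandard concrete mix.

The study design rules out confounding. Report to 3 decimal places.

Let p₁ = 0.864, p₀ = 0.148.
Overall risk P(Y=1) = π·p₁ + (1−π)·p₀ = 0.773×0.864 + 0.227×0.148 = 0.70147.
Under exogeneity, PAF = [P(Y=1) − p₀] / P(Y=1).
PAF = (0.70147 − 0.148) / 0.70147 ≈ 0.7890

PAF ≈ 0.789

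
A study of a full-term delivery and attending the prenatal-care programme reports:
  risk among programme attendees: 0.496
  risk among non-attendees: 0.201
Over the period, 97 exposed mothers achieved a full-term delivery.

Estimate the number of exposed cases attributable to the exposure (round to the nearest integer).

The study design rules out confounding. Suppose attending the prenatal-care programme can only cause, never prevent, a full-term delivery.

about 58 cases

Let p₁ = 0.496, p₀ = 0.201.
PN = (p₁ − p₀)/p₁ = (0.496 − 0.201) / 0.496 ≈ 0.59476.
Attributable cases ≈ PN × (exposed cases) = 0.59476 × 97 ≈ 57.69.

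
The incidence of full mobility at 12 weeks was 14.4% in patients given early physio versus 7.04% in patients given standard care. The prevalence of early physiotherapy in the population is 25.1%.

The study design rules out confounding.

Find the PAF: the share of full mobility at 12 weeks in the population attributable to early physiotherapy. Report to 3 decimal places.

p₁ = 0.144, p₀ = 0.0704.
Overall risk P(Y=1) = π·p₁ + (1−π)·p₀ = 0.251×0.144 + 0.749×0.0704 = 0.088874.
Under exogeneity, PAF = [P(Y=1) − p₀] / P(Y=1).
PAF = (0.088874 − 0.0704) / 0.088874 ≈ 0.2079

PAF ≈ 0.208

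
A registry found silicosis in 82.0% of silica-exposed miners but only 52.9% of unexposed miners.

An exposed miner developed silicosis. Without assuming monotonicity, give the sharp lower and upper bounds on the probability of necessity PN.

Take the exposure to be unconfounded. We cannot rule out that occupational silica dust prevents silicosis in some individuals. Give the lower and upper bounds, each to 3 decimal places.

0.355 ≤ PN ≤ 0.574

p₁ = 0.82, p₀ = 0.529.
Under exogeneity alone the bounds on PN are max{0,(p₁−p₀)/p₁} ≤ PN ≤ min{1,(1−p₀)/p₁}.
  lower = (p₁ − p₀)/p₁ = 0.291 / 0.82 ≈ 0.3549
  upper = min{1, (1 − p₀)/p₁} = 0.471 / 0.82 ≈ 0.5744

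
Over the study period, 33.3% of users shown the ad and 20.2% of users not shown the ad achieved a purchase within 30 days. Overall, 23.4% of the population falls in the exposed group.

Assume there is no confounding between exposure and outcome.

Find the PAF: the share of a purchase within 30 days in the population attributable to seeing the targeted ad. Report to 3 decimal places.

p₁ = 0.333, p₀ = 0.202.
Overall risk P(Y=1) = π·p₁ + (1−π)·p₀ = 0.234×0.333 + 0.766×0.202 = 0.23265.
Under exogeneity, PAF = [P(Y=1) − p₀] / P(Y=1).
PAF = (0.23265 − 0.202) / 0.23265 ≈ 0.1318

PAF ≈ 0.132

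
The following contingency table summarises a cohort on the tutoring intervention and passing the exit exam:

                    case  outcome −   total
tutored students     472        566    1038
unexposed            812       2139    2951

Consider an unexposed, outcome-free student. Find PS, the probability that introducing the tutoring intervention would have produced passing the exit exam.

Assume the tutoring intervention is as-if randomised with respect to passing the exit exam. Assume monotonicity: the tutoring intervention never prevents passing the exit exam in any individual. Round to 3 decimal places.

PS ≈ 0.248

p₁ = P(outcome | exposed) = 472/1038 = 0.45472
p₀ = P(outcome | unexposed) = 812/2951 = 0.27516
Under exogeneity and monotonicity, PS = (p₁ − p₀)/(1 − p₀).
PS = (0.45472 − 0.27516) / 0.72484 ≈ 0.2477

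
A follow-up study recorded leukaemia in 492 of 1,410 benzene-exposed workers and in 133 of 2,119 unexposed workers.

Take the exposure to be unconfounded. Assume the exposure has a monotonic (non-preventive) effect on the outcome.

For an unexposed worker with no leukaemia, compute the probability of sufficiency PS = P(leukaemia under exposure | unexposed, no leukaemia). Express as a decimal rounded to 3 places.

p₁ = P(outcome | exposed) = 492/1410 = 0.34894
p₀ = P(outcome | unexposed) = 133/2119 = 0.062765
Under exogeneity and monotonicity, PS = (p₁ − p₀) / (1 − p₀).
PS = (0.34894 − 0.062765) / (1 − 0.062765) = 0.28617 / 0.93723 ≈ 0.3053

PS ≈ 0.305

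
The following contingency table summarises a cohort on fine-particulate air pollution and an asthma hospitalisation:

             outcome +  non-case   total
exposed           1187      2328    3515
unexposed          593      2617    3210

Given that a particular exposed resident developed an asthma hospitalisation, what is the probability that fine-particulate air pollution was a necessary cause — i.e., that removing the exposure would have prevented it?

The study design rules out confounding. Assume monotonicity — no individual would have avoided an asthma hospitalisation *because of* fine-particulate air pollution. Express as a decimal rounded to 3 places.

PN ≈ 0.453

p₁ = P(outcome | exposed) = 1187/3515 = 0.3377
p₀ = P(outcome | unexposed) = 593/3210 = 0.18474
Under exogeneity and monotonicity, PN = (p₁ − p₀)/p₁.
PN = (0.3377 − 0.18474) / 0.3377 ≈ 0.4530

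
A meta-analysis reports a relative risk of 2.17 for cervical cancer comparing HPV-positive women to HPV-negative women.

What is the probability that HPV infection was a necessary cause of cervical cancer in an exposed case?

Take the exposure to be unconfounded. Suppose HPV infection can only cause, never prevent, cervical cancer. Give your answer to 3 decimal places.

PN ≈ 0.539

Under exogeneity and monotonicity, PN = (RR − 1) / RR = 1 − 1/RR.
PN = (2.17 − 1) / 2.17 = 1.17 / 2.17 ≈ 0.5392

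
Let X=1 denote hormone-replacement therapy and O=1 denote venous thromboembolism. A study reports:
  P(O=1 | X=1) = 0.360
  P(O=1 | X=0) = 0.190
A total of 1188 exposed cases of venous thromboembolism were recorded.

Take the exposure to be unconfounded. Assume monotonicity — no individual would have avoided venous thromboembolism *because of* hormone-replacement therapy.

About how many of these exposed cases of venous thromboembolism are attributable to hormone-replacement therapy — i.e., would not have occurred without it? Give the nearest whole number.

about 561 cases

Let p₁ = 0.36, p₀ = 0.19.
PN = (p₁ − p₀)/p₁ = (0.36 − 0.19) / 0.36 ≈ 0.47222.
Attributable cases ≈ PN × (exposed cases) = 0.47222 × 1188 ≈ 561.00.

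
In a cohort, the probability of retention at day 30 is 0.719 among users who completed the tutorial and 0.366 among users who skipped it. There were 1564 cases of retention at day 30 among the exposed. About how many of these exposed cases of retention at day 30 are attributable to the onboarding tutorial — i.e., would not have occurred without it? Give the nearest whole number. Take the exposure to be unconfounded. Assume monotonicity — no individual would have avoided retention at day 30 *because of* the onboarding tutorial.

Let p₁ = 0.719, p₀ = 0.366.
PN = (p₁ − p₀)/p₁ = (0.719 − 0.366) / 0.719 ≈ 0.49096.
Attributable cases ≈ PN × (exposed cases) = 0.49096 × 1564 ≈ 767.86.

about 768 cases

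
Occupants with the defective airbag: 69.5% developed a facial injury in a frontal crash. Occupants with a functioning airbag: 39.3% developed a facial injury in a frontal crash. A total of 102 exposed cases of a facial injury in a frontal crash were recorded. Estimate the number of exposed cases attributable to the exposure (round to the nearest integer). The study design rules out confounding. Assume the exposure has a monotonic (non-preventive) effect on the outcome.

p₁ = 0.695, p₀ = 0.393.
PN = (p₁ − p₀)/p₁ = (0.695 − 0.393) / 0.695 ≈ 0.43453.
Attributable cases ≈ PN × (exposed cases) = 0.43453 × 102 ≈ 44.32.

about 44 cases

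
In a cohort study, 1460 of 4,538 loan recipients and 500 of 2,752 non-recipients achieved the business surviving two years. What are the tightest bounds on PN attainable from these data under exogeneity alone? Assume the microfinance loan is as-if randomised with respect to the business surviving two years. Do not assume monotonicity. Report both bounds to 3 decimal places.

p₁ = P(outcome | exposed) = 1460/4538 = 0.32173
p₀ = P(outcome | unexposed) = 500/2752 = 0.18169
Under exogeneity alone the bounds on PN are max{0,(p₁−p₀)/p₁} ≤ PN ≤ min{1,(1−p₀)/p₁}.
  lower = (p₁ − p₀)/p₁ = 0.14004 / 0.32173 ≈ 0.4353
  upper = min{1, (1 − p₀)/p₁} = 0.81831 / 0.32173 ≈ 2.5435 → capped at 1

0.435 ≤ PN ≤ 1.000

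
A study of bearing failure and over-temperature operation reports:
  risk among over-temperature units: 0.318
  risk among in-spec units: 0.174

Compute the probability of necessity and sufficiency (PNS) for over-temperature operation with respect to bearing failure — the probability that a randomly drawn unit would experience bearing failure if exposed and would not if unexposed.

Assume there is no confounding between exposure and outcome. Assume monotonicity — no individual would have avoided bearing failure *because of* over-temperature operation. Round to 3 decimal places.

Let p₁ = 0.318, p₀ = 0.174.
Under exogeneity and monotonicity, PNS = p₁ − p₀.
PNS = 0.318 − 0.174 = 0.144

PNS ≈ 0.144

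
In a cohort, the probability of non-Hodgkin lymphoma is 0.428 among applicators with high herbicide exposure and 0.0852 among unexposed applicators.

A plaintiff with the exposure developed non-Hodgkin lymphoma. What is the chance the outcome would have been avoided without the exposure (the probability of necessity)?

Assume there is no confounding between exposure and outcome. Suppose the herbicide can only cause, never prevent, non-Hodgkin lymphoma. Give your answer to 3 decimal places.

Let p₁ = 0.428, p₀ = 0.0852.
Under exogeneity and monotonicity, PN = (p₁ − p₀) / p₁.
PN = (0.428 − 0.0852) / 0.428 = 0.3428 / 0.428 ≈ 0.8009

PN ≈ 0.801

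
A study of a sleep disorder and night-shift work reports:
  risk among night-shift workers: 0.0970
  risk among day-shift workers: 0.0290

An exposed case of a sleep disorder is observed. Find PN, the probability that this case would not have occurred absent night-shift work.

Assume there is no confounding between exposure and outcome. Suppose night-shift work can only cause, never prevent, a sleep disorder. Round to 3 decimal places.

PN ≈ 0.701

Let p₁ = 0.097, p₀ = 0.029.
Under exogeneity and monotonicity, PN = (p₁ − p₀) / p₁.
PN = (0.097 − 0.029) / 0.097 = 0.068 / 0.097 ≈ 0.7010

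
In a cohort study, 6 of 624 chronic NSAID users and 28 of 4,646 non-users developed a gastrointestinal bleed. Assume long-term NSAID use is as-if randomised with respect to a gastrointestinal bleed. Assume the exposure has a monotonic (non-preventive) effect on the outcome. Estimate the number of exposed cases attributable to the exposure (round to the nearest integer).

about 2 cases

p₁ = P(outcome | exposed) = 6/624 = 0.0096154
p₀ = P(outcome | unexposed) = 28/4646 = 0.0060267
PN = (p₁ − p₀)/p₁ = (0.0096154 − 0.0060267) / 0.0096154 ≈ 0.37322.
Attributable cases ≈ PN × (exposed cases) = 0.37322 × 6 ≈ 2.24.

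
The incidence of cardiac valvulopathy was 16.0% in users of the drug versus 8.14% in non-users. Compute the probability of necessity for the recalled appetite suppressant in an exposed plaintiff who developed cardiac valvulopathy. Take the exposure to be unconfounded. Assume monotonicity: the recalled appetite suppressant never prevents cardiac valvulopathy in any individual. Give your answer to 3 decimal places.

p₁ = 0.16, p₀ = 0.0814.
Under exogeneity and monotonicity, PN = (p₁ − p₀) / p₁.
PN = (0.16 − 0.0814) / 0.16 = 0.0786 / 0.16 ≈ 0.4913

PN ≈ 0.491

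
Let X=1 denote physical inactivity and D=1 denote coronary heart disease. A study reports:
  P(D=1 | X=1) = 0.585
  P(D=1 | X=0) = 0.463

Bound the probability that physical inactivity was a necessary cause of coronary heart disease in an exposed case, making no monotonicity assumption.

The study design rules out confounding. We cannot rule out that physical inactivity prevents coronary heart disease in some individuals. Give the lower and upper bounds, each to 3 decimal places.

0.209 ≤ PN ≤ 0.918

Let p₁ = 0.585, p₀ = 0.463.
Under exogeneity alone the bounds on PN are max{0,(p₁−p₀)/p₁} ≤ PN ≤ min{1,(1−p₀)/p₁}.
  lower = (p₁ − p₀)/p₁ = 0.122 / 0.585 ≈ 0.2085
  upper = min{1, (1 − p₀)/p₁} = 0.537 / 0.585 ≈ 0.9179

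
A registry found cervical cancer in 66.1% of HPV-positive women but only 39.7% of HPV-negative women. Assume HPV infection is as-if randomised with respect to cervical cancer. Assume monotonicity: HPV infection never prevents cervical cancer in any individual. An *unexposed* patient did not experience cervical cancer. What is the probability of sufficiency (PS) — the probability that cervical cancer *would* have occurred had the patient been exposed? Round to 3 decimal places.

PS ≈ 0.438

p₁ = 0.661, p₀ = 0.397.
Under exogeneity and monotonicity, PS = (p₁ − p₀) / (1 − p₀).
PS = (0.661 − 0.397) / (1 − 0.397) = 0.264 / 0.603 ≈ 0.4378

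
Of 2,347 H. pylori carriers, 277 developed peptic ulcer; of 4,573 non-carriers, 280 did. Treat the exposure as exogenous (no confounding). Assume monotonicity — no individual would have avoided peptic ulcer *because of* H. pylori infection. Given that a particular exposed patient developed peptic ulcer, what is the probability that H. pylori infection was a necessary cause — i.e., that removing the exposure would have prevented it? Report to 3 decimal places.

p₁ = P(outcome | exposed) = 277/2347 = 0.11802
p₀ = P(outcome | unexposed) = 280/4573 = 0.061229
Under exogeneity and monotonicity, PN = (p₁ − p₀) / p₁.
PN = (0.11802 − 0.061229) / 0.11802 = 0.056794 / 0.11802 ≈ 0.4812

PN ≈ 0.481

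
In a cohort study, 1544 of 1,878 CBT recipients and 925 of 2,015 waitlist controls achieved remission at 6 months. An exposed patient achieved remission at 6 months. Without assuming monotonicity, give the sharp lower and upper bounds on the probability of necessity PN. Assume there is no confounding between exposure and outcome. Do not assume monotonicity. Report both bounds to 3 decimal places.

p₁ = P(outcome | exposed) = 1544/1878 = 0.82215
p₀ = P(outcome | unexposed) = 925/2015 = 0.45906
Under exogeneity alone the bounds on PN are max{0,(p₁−p₀)/p₁} ≤ PN ≤ min{1,(1−p₀)/p₁}.
  lower = (p₁ − p₀)/p₁ = 0.36309 / 0.82215 ≈ 0.4416
  upper = min{1, (1 − p₀)/p₁} = 0.54094 / 0.82215 ≈ 0.6580

0.442 ≤ PN ≤ 0.658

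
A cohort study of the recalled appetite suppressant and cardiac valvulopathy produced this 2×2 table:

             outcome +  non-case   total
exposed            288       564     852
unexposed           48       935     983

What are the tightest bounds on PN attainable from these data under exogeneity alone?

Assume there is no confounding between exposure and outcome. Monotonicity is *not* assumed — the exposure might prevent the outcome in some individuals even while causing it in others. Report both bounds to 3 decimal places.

p₁ = P(outcome | exposed) = 288/852 = 0.33803
p₀ = P(outcome | unexposed) = 48/983 = 0.04883
Under exogeneity alone the bounds on PN are max{0,(p₁−p₀)/p₁} ≤ PN ≤ min{1,(1−p₀)/p₁}.
  lower = (p₁ − p₀)/p₁ = 0.2892 / 0.33803 ≈ 0.8555
  upper = min{1, (1 − p₀)/p₁} = 0.95117 / 0.33803 ≈ 2.8139 → capped at 1

0.856 ≤ PN ≤ 1.000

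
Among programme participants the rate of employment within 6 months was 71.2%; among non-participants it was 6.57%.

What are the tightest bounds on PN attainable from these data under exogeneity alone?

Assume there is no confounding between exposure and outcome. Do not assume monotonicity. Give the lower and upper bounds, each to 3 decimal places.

0.908 ≤ PN ≤ 1.000

p₁ = 0.712, p₀ = 0.0657.
Under exogeneity alone the bounds on PN are max{0,(p₁−p₀)/p₁} ≤ PN ≤ min{1,(1−p₀)/p₁}.
  lower = (p₁ − p₀)/p₁ = 0.6463 / 0.712 ≈ 0.9077
  upper = min{1, (1 − p₀)/p₁} = 0.9343 / 0.712 ≈ 1.3122 → capped at 1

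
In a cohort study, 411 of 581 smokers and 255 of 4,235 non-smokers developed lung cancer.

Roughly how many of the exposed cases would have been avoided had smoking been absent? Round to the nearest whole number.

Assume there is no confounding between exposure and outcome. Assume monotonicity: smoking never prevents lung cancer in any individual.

p₁ = P(outcome | exposed) = 411/581 = 0.7074
p₀ = P(outcome | unexposed) = 255/4235 = 0.060213
PN = (p₁ − p₀)/p₁ = (0.7074 − 0.060213) / 0.7074 ≈ 0.91488.
Attributable cases ≈ PN × (exposed cases) = 0.91488 × 411 ≈ 376.02.

about 376 cases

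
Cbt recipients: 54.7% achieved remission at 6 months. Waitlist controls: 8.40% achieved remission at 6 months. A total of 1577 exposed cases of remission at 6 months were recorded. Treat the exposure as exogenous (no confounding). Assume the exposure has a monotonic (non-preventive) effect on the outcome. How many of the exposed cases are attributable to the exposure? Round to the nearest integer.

about 1335 cases

p₁ = 0.547, p₀ = 0.084.
PN = (p₁ − p₀)/p₁ = (0.547 − 0.084) / 0.547 ≈ 0.84644.
Attributable cases ≈ PN × (exposed cases) = 0.84644 × 1577 ≈ 1334.83.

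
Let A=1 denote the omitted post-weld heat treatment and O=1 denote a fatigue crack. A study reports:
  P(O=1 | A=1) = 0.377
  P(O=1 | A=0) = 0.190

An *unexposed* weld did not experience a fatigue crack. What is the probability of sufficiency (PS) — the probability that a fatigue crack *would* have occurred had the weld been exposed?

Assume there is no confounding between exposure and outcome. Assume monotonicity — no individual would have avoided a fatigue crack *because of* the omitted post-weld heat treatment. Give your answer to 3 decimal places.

Let p₁ = 0.377, p₀ = 0.19.
Under exogeneity and monotonicity, PS = (p₁ − p₀) / (1 − p₀).
PS = (0.377 − 0.19) / (1 − 0.19) = 0.187 / 0.81 ≈ 0.2309

PS ≈ 0.231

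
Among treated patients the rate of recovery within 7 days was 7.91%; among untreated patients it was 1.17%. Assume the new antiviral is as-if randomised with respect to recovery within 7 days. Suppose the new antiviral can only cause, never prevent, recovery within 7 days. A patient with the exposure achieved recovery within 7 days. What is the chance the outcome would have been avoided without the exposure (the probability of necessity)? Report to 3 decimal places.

p₁ = 0.0791, p₀ = 0.0117.
Under exogeneity and monotonicity, PN = (p₁ − p₀) / p₁.
PN = (0.0791 − 0.0117) / 0.0791 = 0.0674 / 0.0791 ≈ 0.8521

PN ≈ 0.852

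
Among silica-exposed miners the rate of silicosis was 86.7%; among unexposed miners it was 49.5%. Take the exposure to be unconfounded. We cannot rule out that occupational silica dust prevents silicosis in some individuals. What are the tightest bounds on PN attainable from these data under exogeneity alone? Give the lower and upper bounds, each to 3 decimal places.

p₁ = 0.867, p₀ = 0.495.
Under exogeneity alone the bounds on PN are max{0,(p₁−p₀)/p₁} ≤ PN ≤ min{1,(1−p₀)/p₁}.
  lower = (p₁ − p₀)/p₁ = 0.372 / 0.867 ≈ 0.4291
  upper = min{1, (1 − p₀)/p₁} = 0.505 / 0.867 ≈ 0.5825

0.429 ≤ PN ≤ 0.582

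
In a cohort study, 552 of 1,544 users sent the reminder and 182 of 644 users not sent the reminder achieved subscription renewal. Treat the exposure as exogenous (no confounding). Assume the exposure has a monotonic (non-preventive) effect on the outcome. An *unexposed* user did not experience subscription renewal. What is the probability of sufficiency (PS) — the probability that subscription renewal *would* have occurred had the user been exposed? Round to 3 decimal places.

p₁ = P(outcome | exposed) = 552/1544 = 0.35751
p₀ = P(outcome | unexposed) = 182/644 = 0.28261
Under exogeneity and monotonicity, PS = (p₁ − p₀) / (1 − p₀).
PS = (0.35751 − 0.28261) / (1 − 0.28261) = 0.074904 / 0.71739 ≈ 0.1044

PS ≈ 0.104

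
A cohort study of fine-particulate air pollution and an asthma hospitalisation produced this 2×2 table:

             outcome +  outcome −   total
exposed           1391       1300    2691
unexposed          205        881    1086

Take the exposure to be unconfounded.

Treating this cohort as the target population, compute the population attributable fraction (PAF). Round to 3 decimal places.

p₁ = P(outcome | exposed) = 1391/2691 = 0.51691
p₀ = P(outcome | unexposed) = 205/1086 = 0.18877
Exposure prevalence π = 2691/3777 = 0.71247; overall risk P(Y=1) = 0.42256.
Under exogeneity, PAF = [P(Y=1) − p₀]/P(Y=1).
PAF = (0.42256 − 0.18877) / 0.42256 ≈ 0.5533

PAF ≈ 0.553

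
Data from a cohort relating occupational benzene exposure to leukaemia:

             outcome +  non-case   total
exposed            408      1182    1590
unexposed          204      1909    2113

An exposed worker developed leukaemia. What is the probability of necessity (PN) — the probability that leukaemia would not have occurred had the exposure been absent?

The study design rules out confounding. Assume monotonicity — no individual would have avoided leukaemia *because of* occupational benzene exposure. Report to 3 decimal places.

p₁ = P(outcome | exposed) = 408/1590 = 0.2566
p₀ = P(outcome | unexposed) = 204/2113 = 0.096545
Under exogeneity and monotonicity, PN = (p₁ − p₀)/p₁.
PN = (0.2566 − 0.096545) / 0.2566 ≈ 0.6238

PN ≈ 0.624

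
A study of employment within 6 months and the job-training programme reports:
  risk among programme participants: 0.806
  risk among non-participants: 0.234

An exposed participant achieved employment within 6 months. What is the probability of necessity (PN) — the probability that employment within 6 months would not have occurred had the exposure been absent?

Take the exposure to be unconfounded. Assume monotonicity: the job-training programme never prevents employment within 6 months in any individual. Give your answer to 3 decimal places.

PN ≈ 0.710

Let p₁ = 0.806, p₀ = 0.234.
Under exogeneity and monotonicity, PN = (p₁ − p₀) / p₁.
PN = (0.806 − 0.234) / 0.806 = 0.572 / 0.806 ≈ 0.7097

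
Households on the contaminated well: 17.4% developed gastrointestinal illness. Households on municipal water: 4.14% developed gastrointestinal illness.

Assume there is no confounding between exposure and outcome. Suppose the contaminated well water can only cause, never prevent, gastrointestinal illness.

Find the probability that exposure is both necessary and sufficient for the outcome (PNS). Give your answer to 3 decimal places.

p₁ = 0.174, p₀ = 0.0414.
Under exogeneity and monotonicity, PNS = p₁ − p₀.
PNS = 0.174 − 0.0414 = 0.1326

PNS ≈ 0.133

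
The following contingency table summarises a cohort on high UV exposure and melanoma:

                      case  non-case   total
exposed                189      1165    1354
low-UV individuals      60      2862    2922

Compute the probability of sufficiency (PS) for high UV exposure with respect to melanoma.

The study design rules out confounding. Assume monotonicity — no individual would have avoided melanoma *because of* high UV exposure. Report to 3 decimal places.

p₁ = P(outcome | exposed) = 189/1354 = 0.13959
p₀ = P(outcome | unexposed) = 60/2922 = 0.020534
Under exogeneity and monotonicity, PS = (p₁ − p₀)/(1 − p₀).
PS = (0.13959 − 0.020534) / 0.97947 ≈ 0.1215

PS ≈ 0.122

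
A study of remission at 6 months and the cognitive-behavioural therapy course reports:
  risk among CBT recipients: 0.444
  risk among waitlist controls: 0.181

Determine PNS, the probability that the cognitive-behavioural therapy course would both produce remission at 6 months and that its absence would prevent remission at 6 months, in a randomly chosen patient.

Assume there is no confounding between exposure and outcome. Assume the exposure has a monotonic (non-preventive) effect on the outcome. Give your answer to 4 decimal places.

Let p₁ = 0.444, p₀ = 0.181.
Under exogeneity and monotonicity, PNS = p₁ − p₀.
PNS = 0.444 − 0.181 = 0.263

PNS ≈ 0.2630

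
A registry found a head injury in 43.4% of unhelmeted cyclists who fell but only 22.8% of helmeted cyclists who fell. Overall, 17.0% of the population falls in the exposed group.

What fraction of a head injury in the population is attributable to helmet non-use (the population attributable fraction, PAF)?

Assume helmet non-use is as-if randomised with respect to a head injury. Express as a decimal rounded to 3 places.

PAF ≈ 0.133

p₁ = 0.434, p₀ = 0.228.
Overall risk P(Y=1) = π·p₁ + (1−π)·p₀ = 0.17×0.434 + 0.83×0.228 = 0.26302.
Under exogeneity, PAF = [P(Y=1) − p₀] / P(Y=1).
PAF = (0.26302 − 0.228) / 0.26302 ≈ 0.1331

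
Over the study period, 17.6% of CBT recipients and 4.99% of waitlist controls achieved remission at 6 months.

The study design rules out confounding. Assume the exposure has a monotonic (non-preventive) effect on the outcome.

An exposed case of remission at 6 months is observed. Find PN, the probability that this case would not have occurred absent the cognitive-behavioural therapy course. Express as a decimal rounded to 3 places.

PN ≈ 0.716

p₁ = 0.176, p₀ = 0.0499.
Under exogeneity and monotonicity, PN = (p₁ − p₀) / p₁.
PN = (0.176 − 0.0499) / 0.176 = 0.1261 / 0.176 ≈ 0.7165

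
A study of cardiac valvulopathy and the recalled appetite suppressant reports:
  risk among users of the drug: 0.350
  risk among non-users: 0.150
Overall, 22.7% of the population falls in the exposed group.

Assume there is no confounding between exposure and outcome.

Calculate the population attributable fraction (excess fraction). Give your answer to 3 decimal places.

PAF ≈ 0.232

Let p₁ = 0.35, p₀ = 0.15.
Overall risk P(Y=1) = π·p₁ + (1−π)·p₀ = 0.227×0.35 + 0.773×0.15 = 0.1954.
Under exogeneity, PAF = [P(Y=1) − p₀] / P(Y=1).
PAF = (0.1954 − 0.15) / 0.1954 ≈ 0.2323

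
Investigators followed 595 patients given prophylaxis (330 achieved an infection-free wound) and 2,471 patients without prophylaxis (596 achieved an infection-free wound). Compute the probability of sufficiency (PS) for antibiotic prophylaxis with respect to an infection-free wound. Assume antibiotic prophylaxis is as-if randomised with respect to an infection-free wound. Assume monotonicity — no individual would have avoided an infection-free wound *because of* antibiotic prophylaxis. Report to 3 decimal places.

PS ≈ 0.413

p₁ = P(outcome | exposed) = 330/595 = 0.55462
p₀ = P(outcome | unexposed) = 596/2471 = 0.2412
Under exogeneity and monotonicity, PS = (p₁ − p₀) / (1 − p₀).
PS = (0.55462 − 0.2412) / (1 − 0.2412) = 0.31342 / 0.7588 ≈ 0.4131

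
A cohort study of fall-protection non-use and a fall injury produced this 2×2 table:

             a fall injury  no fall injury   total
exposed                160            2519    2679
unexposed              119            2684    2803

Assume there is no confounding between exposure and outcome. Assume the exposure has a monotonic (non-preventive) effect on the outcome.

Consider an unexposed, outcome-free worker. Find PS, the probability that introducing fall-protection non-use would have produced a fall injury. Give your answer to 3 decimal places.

p₁ = P(outcome | exposed) = 160/2679 = 0.059724
p₀ = P(outcome | unexposed) = 119/2803 = 0.042455
Under exogeneity and monotonicity, PS = (p₁ − p₀)/(1 − p₀).
PS = (0.059724 − 0.042455) / 0.95755 ≈ 0.0180

PS ≈ 0.018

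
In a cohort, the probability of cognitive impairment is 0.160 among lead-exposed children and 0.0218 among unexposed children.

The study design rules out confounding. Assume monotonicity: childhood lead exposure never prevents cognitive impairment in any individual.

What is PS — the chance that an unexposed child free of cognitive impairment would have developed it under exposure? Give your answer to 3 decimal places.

PS ≈ 0.141

Let p₁ = 0.16, p₀ = 0.0218.
Under exogeneity and monotonicity, PS = (p₁ − p₀) / (1 − p₀).
PS = (0.16 − 0.0218) / (1 − 0.0218) = 0.1382 / 0.9782 ≈ 0.1413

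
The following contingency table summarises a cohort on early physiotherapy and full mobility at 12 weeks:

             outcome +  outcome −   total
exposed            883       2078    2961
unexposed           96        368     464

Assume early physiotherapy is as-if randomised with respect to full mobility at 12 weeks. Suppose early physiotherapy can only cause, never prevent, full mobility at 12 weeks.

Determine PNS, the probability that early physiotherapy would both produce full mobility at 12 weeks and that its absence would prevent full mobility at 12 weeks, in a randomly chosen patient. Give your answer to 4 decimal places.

p₁ = P(outcome | exposed) = 883/2961 = 0.29821
p₀ = P(outcome | unexposed) = 96/464 = 0.2069
Under exogeneity and monotonicity, PNS = p₁ − p₀.
PNS = 0.29821 − 0.2069 = 0.091314

PNS ≈ 0.0913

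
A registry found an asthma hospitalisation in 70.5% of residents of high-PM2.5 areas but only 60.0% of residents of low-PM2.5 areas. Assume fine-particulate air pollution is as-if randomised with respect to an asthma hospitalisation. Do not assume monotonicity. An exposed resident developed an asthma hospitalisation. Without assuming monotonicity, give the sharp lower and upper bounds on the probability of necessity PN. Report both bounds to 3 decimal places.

0.149 ≤ PN ≤ 0.567

p₁ = 0.705, p₀ = 0.6.
Under exogeneity alone the bounds on PN are max{0,(p₁−p₀)/p₁} ≤ PN ≤ min{1,(1−p₀)/p₁}.
  lower = (p₁ − p₀)/p₁ = 0.105 / 0.705 ≈ 0.1489
  upper = min{1, (1 − p₀)/p₁} = 0.4 / 0.705 ≈ 0.5674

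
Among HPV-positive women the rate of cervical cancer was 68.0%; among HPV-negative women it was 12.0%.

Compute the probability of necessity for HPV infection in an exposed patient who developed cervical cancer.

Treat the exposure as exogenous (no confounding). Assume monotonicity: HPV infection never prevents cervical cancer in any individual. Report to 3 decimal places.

p₁ = 0.68, p₀ = 0.12.
Under exogeneity and monotonicity, PN = (p₁ − p₀) / p₁.
PN = (0.68 − 0.12) / 0.68 = 0.56 / 0.68 ≈ 0.8235

PN ≈ 0.824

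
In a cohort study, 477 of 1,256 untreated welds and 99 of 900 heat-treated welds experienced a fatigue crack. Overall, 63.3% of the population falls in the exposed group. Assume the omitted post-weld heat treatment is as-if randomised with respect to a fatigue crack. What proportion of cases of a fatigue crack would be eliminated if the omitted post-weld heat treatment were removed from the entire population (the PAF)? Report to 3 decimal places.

p₁ = P(outcome | exposed) = 477/1256 = 0.37978
p₀ = P(outcome | unexposed) = 99/900 = 0.11
Overall risk P(Y=1) = π·p₁ + (1−π)·p₀ = 0.633×0.37978 + 0.367×0.11 = 0.28077.
Under exogeneity, PAF = [P(Y=1) − p₀] / P(Y=1).
PAF = (0.28077 − 0.11) / 0.28077 ≈ 0.6082

PAF ≈ 0.608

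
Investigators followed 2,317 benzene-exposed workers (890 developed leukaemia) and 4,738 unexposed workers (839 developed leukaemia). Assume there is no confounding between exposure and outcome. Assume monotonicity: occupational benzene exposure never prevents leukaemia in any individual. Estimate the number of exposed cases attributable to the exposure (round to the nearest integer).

about 480 cases

p₁ = P(outcome | exposed) = 890/2317 = 0.38412
p₀ = P(outcome | unexposed) = 839/4738 = 0.17708
PN = (p₁ − p₀)/p₁ = (0.38412 − 0.17708) / 0.38412 ≈ 0.53900.
Attributable cases ≈ PN × (exposed cases) = 0.53900 × 890 ≈ 479.71.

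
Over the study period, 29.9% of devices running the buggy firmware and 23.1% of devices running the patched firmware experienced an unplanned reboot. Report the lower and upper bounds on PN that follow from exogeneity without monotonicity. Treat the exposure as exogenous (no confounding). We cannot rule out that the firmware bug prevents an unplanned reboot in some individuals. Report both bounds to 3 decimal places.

0.227 ≤ PN ≤ 1.000

p₁ = 0.299, p₀ = 0.231.
Under exogeneity alone the bounds on PN are max{0,(p₁−p₀)/p₁} ≤ PN ≤ min{1,(1−p₀)/p₁}.
  lower = (p₁ − p₀)/p₁ = 0.068 / 0.299 ≈ 0.2274
  upper = min{1, (1 − p₀)/p₁} = 0.769 / 0.299 ≈ 2.5719 → capped at 1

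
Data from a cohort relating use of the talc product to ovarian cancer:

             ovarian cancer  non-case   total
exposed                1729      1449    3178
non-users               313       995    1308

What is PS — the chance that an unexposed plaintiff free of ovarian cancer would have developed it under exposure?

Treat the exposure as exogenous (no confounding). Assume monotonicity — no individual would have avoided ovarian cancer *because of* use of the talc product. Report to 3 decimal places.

p₁ = P(outcome | exposed) = 1729/3178 = 0.54405
p₀ = P(outcome | unexposed) = 313/1308 = 0.2393
Under exogeneity and monotonicity, PS = (p₁ − p₀) / (1 − p₀).
PS = (0.54405 − 0.2393) / (1 − 0.2393) = 0.30476 / 0.7607 ≈ 0.4006

PS ≈ 0.401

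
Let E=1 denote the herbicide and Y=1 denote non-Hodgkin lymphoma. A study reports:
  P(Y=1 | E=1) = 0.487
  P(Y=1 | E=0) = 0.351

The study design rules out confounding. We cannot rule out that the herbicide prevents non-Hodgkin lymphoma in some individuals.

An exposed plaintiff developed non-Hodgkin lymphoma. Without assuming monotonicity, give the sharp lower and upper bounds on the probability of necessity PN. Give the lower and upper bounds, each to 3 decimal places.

Let p₁ = 0.487, p₀ = 0.351.
Under exogeneity alone the bounds on PN are max{0,(p₁−p₀)/p₁} ≤ PN ≤ min{1,(1−p₀)/p₁}.
  lower = (p₁ − p₀)/p₁ = 0.136 / 0.487 ≈ 0.2793
  upper = min{1, (1 − p₀)/p₁} = 0.649 / 0.487 ≈ 1.3326 → capped at 1

0.279 ≤ PN ≤ 1.000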